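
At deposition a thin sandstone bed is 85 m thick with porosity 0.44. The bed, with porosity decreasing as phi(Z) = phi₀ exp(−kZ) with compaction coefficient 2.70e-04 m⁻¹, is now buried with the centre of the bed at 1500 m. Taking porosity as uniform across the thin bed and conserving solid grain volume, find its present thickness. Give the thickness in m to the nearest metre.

Working in km (1 km = 1000 m; k in km⁻¹ = k in m⁻¹ × 1000):
Porosity at 1.5 km: phi = 0.44·exp(−0.27×1.5) = 0.2935
Solid-volume conservation: h(1−phi) = h₀(1−phi₀) ⇒ h = h₀·(1−phi₀)/(1−phi)
h = 0.085 × (1 − 0.44)/(1 − 0.2935) = 0.085 × 0.7926 = 0.0674 km

67 m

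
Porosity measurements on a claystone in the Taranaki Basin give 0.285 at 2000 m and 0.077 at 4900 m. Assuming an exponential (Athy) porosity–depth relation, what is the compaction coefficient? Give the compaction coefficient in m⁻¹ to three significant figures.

Working in km (1 km = 1000 m; k in km⁻¹ = k in m⁻¹ × 1000):
Athy: n(Z) = n₀ e^(−kZ) ⇒ n₁/n₂ = e^{k(Z₂−Z₁)} ⇒ k = ln(n₁/n₂)/(Z₂−Z₁)
k = ln(0.285/0.077) / (4.9 − 2) = ln(3.701) / 2.9 = 1.3087 / 2.9 = 0.4513 km⁻¹

0.000451 m⁻¹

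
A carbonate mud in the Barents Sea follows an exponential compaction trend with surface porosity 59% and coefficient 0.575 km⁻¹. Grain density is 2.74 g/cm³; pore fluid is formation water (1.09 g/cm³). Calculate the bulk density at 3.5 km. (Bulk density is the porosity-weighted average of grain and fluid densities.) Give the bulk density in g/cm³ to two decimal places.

2.61 g/cm³

Porosity at depth: phi = 0.59·exp(−0.575×3.5) = 0.59×0.1337 = 0.0789
Bulk density: ρ_b = (1−phi)ρ_g + phi·ρ_f = 0.9211×2.74 + 0.0789×1.09
       = 2.524 + 0.086 = 2.610 g/cm³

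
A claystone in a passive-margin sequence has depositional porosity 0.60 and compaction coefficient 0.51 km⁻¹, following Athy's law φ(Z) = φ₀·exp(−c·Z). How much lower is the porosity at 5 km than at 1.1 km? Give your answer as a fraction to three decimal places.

φ(1.1) = 0.6·e^(−0.51×1.1) = 0.3424
φ(5) = 0.6·e^(−0.51×5) = 0.0468
Δφ = 0.3424 − 0.0468 = 0.2955

0.296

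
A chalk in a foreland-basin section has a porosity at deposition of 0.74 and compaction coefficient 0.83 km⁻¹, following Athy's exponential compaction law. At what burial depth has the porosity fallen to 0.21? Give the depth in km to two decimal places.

1.52 km

Invert Athy's law: Z = ln(φ₀/φ) / c
Z = ln(0.74/0.21) / 0.83 = ln(3.524) / 0.83 = 1.2595 / 0.83 = 1.518 km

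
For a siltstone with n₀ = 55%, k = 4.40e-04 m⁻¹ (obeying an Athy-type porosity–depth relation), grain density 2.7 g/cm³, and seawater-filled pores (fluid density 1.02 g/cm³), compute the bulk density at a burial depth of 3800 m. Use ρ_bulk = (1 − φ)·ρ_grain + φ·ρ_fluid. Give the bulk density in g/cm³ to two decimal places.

2.53 g/cm³

Working in km (1 km = 1000 m; k in km⁻¹ = k in m⁻¹ × 1000):
Porosity at depth: n = 0.55·exp(−0.44×3.8) = 0.55×0.1879 = 0.1033
Bulk density: ρ_b = (1−n)ρ_g + n·ρ_f = 0.8967×2.7 + 0.1033×1.02
       = 2.421 + 0.105 = 2.526 g/cm³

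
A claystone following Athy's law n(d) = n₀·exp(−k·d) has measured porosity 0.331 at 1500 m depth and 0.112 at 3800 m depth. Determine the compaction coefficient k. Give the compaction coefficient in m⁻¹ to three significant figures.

0.000471 m⁻¹

Working in km (1 km = 1000 m; k in km⁻¹ = k in m⁻¹ × 1000):
Athy: n(d) = n₀ e^(−kd) ⇒ n₁/n₂ = e^{k(d₂−d₁)} ⇒ k = ln(n₁/n₂)/(d₂−d₁)
k = ln(0.331/0.112) / (3.8 − 1.5) = ln(2.955) / 2.3 = 1.0836 / 2.3 = 0.4711 km⁻¹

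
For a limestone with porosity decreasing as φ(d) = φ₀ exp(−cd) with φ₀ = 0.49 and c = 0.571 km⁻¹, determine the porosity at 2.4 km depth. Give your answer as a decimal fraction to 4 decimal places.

φ = φ₀·exp(−c·d) = 0.49 × exp(−0.571 × 2.4) = 0.49 × exp(−1.37)
  = 0.49 × 0.2540 = 0.1245

0.1245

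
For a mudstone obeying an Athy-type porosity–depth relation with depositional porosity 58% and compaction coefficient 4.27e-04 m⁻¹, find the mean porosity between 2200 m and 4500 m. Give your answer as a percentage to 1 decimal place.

14.4%

Working in km (1 km = 1000 m; β in km⁻¹ = β in m⁻¹ × 1000):
⟨n⟩ = (1/(Z₂−Z₁)) ∫ n₀ e^(−βZ) dZ = n₀·(e^(−β·Z₁) − e^(−β·Z₂)) / (β·(Z₂−Z₁))
e^(−0.427×2.2) = 0.3909; e^(−0.427×4.5) = 0.1464
⟨n⟩ = 0.58 × (0.3909 − 0.1464) / (0.427 × 2.3) = 0.58 × 0.2489 = 0.1444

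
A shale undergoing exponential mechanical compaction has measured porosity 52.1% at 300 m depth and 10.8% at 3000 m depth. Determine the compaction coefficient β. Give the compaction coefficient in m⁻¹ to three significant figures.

0.000583 m⁻¹

Working in km (1 km = 1000 m; β in km⁻¹ = β in m⁻¹ × 1000):
Athy: φ(z) = φ₀ e^(−βz) ⇒ φ₁/φ₂ = e^{β(z₂−z₁)} ⇒ β = ln(φ₁/φ₂)/(z₂−z₁)
β = ln(0.521/0.108) / (3 − 0.3) = ln(4.824) / 2.7 = 1.5736 / 2.7 = 0.5828 km⁻¹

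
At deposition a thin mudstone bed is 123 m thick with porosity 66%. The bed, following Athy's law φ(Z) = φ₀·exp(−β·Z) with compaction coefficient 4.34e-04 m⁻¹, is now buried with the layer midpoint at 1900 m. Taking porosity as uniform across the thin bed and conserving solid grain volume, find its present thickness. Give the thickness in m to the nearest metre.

59 m

Working in km (1 km = 1000 m; β in km⁻¹ = β in m⁻¹ × 1000):
Porosity at 1.9 km: φ = 0.66·exp(−0.434×1.9) = 0.2894
Solid-volume conservation: h(1−φ) = h₀(1−φ₀) ⇒ h = h₀·(1−φ₀)/(1−φ)
h = 0.123 × (1 − 0.66)/(1 − 0.2894) = 0.123 × 0.4784 = 0.0588 km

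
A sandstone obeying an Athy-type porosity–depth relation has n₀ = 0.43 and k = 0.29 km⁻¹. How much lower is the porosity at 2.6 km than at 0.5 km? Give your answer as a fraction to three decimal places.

n(0.5) = 0.43·e^(−0.29×0.5) = 0.3720
n(2.6) = 0.43·e^(−0.29×2.6) = 0.2023
Δn = 0.3720 − 0.2023 = 0.1697

0.170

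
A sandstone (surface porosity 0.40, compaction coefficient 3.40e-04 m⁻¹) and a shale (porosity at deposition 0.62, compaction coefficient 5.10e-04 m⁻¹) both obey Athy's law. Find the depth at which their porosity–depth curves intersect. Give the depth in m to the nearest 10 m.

2580 m

Working in km (1 km = 1000 m; c in km⁻¹ = c in m⁻¹ × 1000):
Set phi₀ₐ e^(−cₐZ) = phi₀ᵦ e^(−cᵦZ) ⇒ ln(phi₀ₐ/phi₀ᵦ) = (cₐ − cᵦ)·Z
Z = ln(0.4/0.62) / (0.34 − 0.51) = -0.4383 / -0.17 = 2.578 km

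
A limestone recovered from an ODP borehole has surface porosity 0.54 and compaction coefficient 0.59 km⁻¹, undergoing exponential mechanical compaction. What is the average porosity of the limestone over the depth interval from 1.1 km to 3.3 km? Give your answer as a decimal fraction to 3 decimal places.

⟨φ⟩ = (1/(d₂−d₁)) ∫ φ₀ e^(−kd) dd = φ₀·(e^(−k·d₁) − e^(−k·d₂)) / (k·(d₂−d₁))
e^(−0.59×1.1) = 0.5226; e^(−0.59×3.3) = 0.1427
⟨φ⟩ = 0.54 × (0.5226 − 0.1427) / (0.59 × 2.2) = 0.54 × 0.2927 = 0.1580

0.158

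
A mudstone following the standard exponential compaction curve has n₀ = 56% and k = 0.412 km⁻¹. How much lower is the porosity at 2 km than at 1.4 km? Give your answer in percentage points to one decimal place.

n(1.4) = 0.56·e^(−0.412×1.4) = 0.3145
n(2) = 0.56·e^(−0.412×2) = 0.2457
Δn = 0.3145 − 0.2457 = 0.0689

6.9 percentage points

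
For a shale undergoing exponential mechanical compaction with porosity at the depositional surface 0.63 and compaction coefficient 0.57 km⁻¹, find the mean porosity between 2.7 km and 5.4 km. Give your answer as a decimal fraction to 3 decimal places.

0.069

⟨phi⟩ = (1/(d₂−d₁)) ∫ phi₀ e^(−cd) dd = phi₀·(e^(−c·d₁) − e^(−c·d₂)) / (c·(d₂−d₁))
e^(−0.57×2.7) = 0.2146; e^(−0.57×5.4) = 0.0461
⟨phi⟩ = 0.63 × (0.2146 − 0.0461) / (0.57 × 2.7) = 0.63 × 0.1095 = 0.0690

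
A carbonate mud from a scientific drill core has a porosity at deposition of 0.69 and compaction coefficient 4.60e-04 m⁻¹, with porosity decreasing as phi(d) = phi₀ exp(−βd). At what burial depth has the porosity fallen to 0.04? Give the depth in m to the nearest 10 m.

6190 m

Working in km (1 km = 1000 m; β in km⁻¹ = β in m⁻¹ × 1000):
Invert Athy's law: d = ln(phi₀/phi) / β
d = ln(0.69/0.04) / 0.46 = ln(17.25) / 0.46 = 2.8478 / 0.46 = 6.191 km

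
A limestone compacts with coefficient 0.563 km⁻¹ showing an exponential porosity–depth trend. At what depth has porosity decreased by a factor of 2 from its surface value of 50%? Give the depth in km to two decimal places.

1.23 km

φ/φ₀ = 1/2 ⇒ exp(−k·z) = 1/2 ⇒ z = ln(2) / k
z = 0.6931 / 0.563 = 1.231 km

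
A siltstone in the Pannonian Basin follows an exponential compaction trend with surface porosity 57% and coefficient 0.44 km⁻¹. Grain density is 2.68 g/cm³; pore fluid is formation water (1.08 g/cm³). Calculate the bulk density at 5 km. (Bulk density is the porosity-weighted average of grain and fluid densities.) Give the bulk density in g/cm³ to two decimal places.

Porosity at depth: phi = 0.57·exp(−0.44×5) = 0.57×0.1108 = 0.0632
Bulk density: ρ_b = (1−phi)ρ_g + phi·ρ_f = 0.9368×2.68 + 0.0632×1.08
       = 2.511 + 0.068 = 2.579 g/cm³

2.58 g/cm³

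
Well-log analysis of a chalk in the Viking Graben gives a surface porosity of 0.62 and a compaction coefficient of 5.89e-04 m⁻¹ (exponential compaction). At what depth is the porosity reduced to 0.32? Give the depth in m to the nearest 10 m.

1120 m

Working in km (1 km = 1000 m; β in km⁻¹ = β in m⁻¹ × 1000):
Invert Athy's law: d = ln(phi₀/phi) / β
d = ln(0.62/0.32) / 0.589 = ln(1.938) / 0.589 = 0.6614 / 0.589 = 1.123 km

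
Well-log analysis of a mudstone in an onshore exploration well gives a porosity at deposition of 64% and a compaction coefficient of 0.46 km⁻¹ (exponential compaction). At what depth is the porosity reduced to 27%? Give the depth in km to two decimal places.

Invert Athy's law: z = ln(φ₀/φ) / k
z = ln(0.64/0.27) / 0.46 = ln(2.37) / 0.46 = 0.8630 / 0.46 = 1.876 km

1.88 km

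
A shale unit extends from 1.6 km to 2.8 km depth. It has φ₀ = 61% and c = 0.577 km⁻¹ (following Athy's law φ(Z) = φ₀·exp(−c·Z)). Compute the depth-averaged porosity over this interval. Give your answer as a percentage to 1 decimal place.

⟨φ⟩ = (1/(Z₂−Z₁)) ∫ φ₀ e^(−cZ) dZ = φ₀·(e^(−c·Z₁) − e^(−c·Z₂)) / (c·(Z₂−Z₁))
e^(−0.577×1.6) = 0.3972; e^(−0.577×2.8) = 0.1988
⟨φ⟩ = 0.61 × (0.3972 − 0.1988) / (0.577 × 1.2) = 0.61 × 0.2866 = 0.1749

17.5%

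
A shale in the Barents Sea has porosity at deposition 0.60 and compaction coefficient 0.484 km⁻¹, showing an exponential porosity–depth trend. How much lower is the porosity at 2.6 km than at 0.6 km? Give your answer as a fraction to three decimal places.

φ(0.6) = 0.6·e^(−0.484×0.6) = 0.4488
φ(2.6) = 0.6·e^(−0.484×2.6) = 0.1705
Δφ = 0.4488 − 0.1705 = 0.2783

0.278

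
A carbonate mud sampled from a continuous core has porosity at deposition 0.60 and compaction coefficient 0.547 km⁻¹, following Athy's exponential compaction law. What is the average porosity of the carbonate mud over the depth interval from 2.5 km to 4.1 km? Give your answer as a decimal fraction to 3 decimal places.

⟨n⟩ = (1/(z₂−z₁)) ∫ n₀ e^(−kz) dz = n₀·(e^(−k·z₁) − e^(−k·z₂)) / (k·(z₂−z₁))
e^(−0.547×2.5) = 0.2547; e^(−0.547×4.1) = 0.1062
⟨n⟩ = 0.6 × (0.2547 − 0.1062) / (0.547 × 1.6) = 0.6 × 0.1698 = 0.1019

0.102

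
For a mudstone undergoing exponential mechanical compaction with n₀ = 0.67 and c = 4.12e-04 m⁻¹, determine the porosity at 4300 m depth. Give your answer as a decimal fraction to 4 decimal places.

Working in km (1 km = 1000 m; c in km⁻¹ = c in m⁻¹ × 1000):
n = n₀·exp(−c·Z) = 0.67 × exp(−0.412 × 4.3) = 0.67 × exp(−1.772)
  = 0.67 × 0.1701 = 0.1139

0.1139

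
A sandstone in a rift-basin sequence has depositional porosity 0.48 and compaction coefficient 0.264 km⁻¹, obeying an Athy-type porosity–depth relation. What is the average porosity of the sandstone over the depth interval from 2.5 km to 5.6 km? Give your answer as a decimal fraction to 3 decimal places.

⟨n⟩ = (1/(Z₂−Z₁)) ∫ n₀ e^(−kZ) dZ = n₀·(e^(−k·Z₁) − e^(−k·Z₂)) / (k·(Z₂−Z₁))
e^(−0.264×2.5) = 0.5169; e^(−0.264×5.6) = 0.2280
⟨n⟩ = 0.48 × (0.5169 − 0.2280) / (0.264 × 3.1) = 0.48 × 0.3529 = 0.1694

0.169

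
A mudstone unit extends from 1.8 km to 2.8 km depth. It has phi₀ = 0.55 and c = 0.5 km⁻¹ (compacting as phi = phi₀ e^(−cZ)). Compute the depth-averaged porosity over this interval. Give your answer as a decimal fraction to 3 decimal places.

⟨phi⟩ = (1/(Z₂−Z₁)) ∫ phi₀ e^(−cZ) dZ = phi₀·(e^(−c·Z₁) − e^(−c·Z₂)) / (c·(Z₂−Z₁))
e^(−0.5×1.8) = 0.4066; e^(−0.5×2.8) = 0.2466
⟨phi⟩ = 0.55 × (0.4066 − 0.2466) / (0.5 × 1) = 0.55 × 0.3199 = 0.1760

0.176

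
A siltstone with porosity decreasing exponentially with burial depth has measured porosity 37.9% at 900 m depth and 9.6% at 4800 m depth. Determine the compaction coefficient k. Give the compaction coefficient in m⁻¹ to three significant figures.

Working in km (1 km = 1000 m; k in km⁻¹ = k in m⁻¹ × 1000):
Athy: φ(d) = φ₀ e^(−kd) ⇒ φ₁/φ₂ = e^{k(d₂−d₁)} ⇒ k = ln(φ₁/φ₂)/(d₂−d₁)
k = ln(0.379/0.096) / (4.8 − 0.9) = ln(3.948) / 3.9 = 1.3732 / 3.9 = 0.3521 km⁻¹

0.000352 m⁻¹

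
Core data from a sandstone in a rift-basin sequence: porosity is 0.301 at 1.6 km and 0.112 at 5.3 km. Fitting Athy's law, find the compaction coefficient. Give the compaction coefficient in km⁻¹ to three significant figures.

Athy: n(Z) = n₀ e^(−kZ) ⇒ n₁/n₂ = e^{k(Z₂−Z₁)} ⇒ k = ln(n₁/n₂)/(Z₂−Z₁)
k = ln(0.301/0.112) / (5.3 − 1.6) = ln(2.688) / 3.7 = 0.9886 / 3.7 = 0.2672 km⁻¹

0.267 km⁻¹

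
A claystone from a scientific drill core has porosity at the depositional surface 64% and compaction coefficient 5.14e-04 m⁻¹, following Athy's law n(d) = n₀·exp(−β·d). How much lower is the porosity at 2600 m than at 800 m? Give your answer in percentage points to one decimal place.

Working in km (1 km = 1000 m; β in km⁻¹ = β in m⁻¹ × 1000):
n(0.8) = 0.64·e^(−0.514×0.8) = 0.4242
n(2.6) = 0.64·e^(−0.514×2.6) = 0.1682
Δn = 0.4242 − 0.1682 = 0.2560

25.6 percentage points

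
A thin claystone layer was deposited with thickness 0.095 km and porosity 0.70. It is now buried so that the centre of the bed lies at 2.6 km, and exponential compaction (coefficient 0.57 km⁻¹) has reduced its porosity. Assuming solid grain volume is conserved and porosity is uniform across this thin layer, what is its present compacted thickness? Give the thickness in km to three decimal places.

0.034 km

Porosity at 2.6 km: φ = 0.7·exp(−0.57×2.6) = 0.1590
Solid-volume conservation: h(1−φ) = h₀(1−φ₀) ⇒ h = h₀·(1−φ₀)/(1−φ)
h = 0.095 × (1 − 0.7)/(1 − 0.1590) = 0.095 × 0.3567 = 0.0339 km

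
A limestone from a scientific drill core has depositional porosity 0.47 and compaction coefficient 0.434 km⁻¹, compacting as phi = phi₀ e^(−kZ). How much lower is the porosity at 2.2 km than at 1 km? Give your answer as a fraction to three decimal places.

phi(1) = 0.47·e^(−0.434×1) = 0.3045
phi(2.2) = 0.47·e^(−0.434×2.2) = 0.1809
Δphi = 0.3045 − 0.1809 = 0.1236

0.124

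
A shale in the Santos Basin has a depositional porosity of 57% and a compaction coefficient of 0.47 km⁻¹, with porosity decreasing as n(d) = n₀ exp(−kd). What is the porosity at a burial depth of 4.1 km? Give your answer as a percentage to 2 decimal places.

8.30%

n = n₀·exp(−k·d) = 0.57 × exp(−0.47 × 4.1) = 0.57 × exp(−1.927)
  = 0.57 × 0.1456 = 0.0830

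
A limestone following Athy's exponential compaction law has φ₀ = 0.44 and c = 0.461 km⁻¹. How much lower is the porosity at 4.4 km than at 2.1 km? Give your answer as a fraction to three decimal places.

φ(2.1) = 0.44·e^(−0.461×2.1) = 0.1671
φ(4.4) = 0.44·e^(−0.461×4.4) = 0.0579
Δφ = 0.1671 − 0.0579 = 0.1092

0.109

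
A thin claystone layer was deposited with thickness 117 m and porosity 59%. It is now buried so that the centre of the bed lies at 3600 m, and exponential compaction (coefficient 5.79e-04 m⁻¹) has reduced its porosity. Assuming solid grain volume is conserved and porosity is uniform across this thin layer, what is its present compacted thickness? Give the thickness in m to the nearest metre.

Working in km (1 km = 1000 m; k in km⁻¹ = k in m⁻¹ × 1000):
Porosity at 3.6 km: φ = 0.59·exp(−0.579×3.6) = 0.0734
Solid-volume conservation: h(1−φ) = h₀(1−φ₀) ⇒ h = h₀·(1−φ₀)/(1−φ)
h = 0.117 × (1 − 0.59)/(1 − 0.0734) = 0.117 × 0.4425 = 0.0518 km

52 m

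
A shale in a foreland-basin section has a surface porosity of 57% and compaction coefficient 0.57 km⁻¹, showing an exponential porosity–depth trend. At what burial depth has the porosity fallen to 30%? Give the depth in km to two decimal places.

1.13 km

Invert Athy's law: d = ln(phi₀/phi) / k
d = ln(0.57/0.3) / 0.57 = ln(1.9) / 0.57 = 0.6419 / 0.57 = 1.126 km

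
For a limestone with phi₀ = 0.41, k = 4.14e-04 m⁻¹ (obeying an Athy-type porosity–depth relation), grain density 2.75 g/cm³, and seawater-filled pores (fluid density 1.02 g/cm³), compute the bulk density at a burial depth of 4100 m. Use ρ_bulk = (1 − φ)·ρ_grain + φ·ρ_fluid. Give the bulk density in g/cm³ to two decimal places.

Working in km (1 km = 1000 m; k in km⁻¹ = k in m⁻¹ × 1000):
Porosity at depth: phi = 0.41·exp(−0.414×4.1) = 0.41×0.1832 = 0.0751
Bulk density: ρ_b = (1−phi)ρ_g + phi·ρ_f = 0.9249×2.75 + 0.0751×1.02
       = 2.543 + 0.077 = 2.620 g/cm³

2.62 g/cm³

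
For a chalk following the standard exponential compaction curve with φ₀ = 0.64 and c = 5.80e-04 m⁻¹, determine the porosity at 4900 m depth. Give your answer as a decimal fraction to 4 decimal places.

Working in km (1 km = 1000 m; c in km⁻¹ = c in m⁻¹ × 1000):
φ = φ₀·exp(−c·z) = 0.64 × exp(−0.58 × 4.9) = 0.64 × exp(−2.842)
  = 0.64 × 0.0583 = 0.0373

0.0373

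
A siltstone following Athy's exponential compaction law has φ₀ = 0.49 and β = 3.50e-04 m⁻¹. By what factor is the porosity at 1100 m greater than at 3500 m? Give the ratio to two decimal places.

2.32

Working in km (1 km = 1000 m; β in km⁻¹ = β in m⁻¹ × 1000):
φ(Z₁)/φ(Z₂) = e^(−β·Z₁)/e^(−β·Z₂) = e^{β(Z₂−Z₁)}
= exp(0.35 × 2.4) = exp(0.84) = 2.3164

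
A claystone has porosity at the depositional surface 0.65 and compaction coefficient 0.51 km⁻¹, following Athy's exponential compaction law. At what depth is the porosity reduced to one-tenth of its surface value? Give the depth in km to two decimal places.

4.51 km

n/n₀ = 1/10 ⇒ exp(−k·Z) = 1/10 ⇒ Z = ln(10) / k
Z = 2.3026 / 0.51 = 4.515 km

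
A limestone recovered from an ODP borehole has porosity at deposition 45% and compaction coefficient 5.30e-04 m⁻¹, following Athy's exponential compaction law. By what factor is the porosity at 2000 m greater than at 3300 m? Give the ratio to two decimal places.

1.99

Working in km (1 km = 1000 m; β in km⁻¹ = β in m⁻¹ × 1000):
n(z₁)/n(z₂) = e^(−β·z₁)/e^(−β·z₂) = e^{β(z₂−z₁)}
= exp(0.53 × 1.3) = exp(0.689) = 1.9917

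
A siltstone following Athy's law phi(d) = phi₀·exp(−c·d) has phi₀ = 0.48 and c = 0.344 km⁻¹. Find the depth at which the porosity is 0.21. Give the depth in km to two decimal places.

Invert Athy's law: d = ln(phi₀/phi) / c
d = ln(0.48/0.21) / 0.344 = ln(2.286) / 0.344 = 0.8267 / 0.344 = 2.403 km

2.40 km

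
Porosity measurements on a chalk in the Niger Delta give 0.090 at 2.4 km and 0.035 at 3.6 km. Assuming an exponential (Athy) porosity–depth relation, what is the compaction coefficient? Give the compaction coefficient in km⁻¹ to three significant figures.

Athy: φ(z) = φ₀ e^(−cz) ⇒ φ₁/φ₂ = e^{c(z₂−z₁)} ⇒ c = ln(φ₁/φ₂)/(z₂−z₁)
c = ln(0.09/0.035) / (3.6 − 2.4) = ln(2.571) / 1.2 = 0.9445 / 1.2 = 0.7871 km⁻¹

0.787 km⁻¹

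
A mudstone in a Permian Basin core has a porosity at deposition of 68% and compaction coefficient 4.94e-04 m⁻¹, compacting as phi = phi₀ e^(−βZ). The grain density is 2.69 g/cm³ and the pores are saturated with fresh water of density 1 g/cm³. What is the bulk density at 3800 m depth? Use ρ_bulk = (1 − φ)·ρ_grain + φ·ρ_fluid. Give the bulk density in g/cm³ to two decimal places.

Working in km (1 km = 1000 m; β in km⁻¹ = β in m⁻¹ × 1000):
Porosity at depth: phi = 0.68·exp(−0.494×3.8) = 0.68×0.1530 = 0.1041
Bulk density: ρ_b = (1−phi)ρ_g + phi·ρ_f = 0.8959×2.69 + 0.1041×1
       = 2.410 + 0.104 = 2.514 g/cm³

2.51 g/cm³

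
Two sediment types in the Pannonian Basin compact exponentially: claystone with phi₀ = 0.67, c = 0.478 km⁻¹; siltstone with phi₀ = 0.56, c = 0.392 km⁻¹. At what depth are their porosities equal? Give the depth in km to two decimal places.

2.09 km

Set phi₀ₐ e^(−cₐZ) = phi₀ᵦ e^(−cᵦZ) ⇒ ln(phi₀ₐ/phi₀ᵦ) = (cₐ − cᵦ)·Z
Z = ln(0.67/0.56) / (0.478 − 0.392) = 0.1793 / 0.086 = 2.085 km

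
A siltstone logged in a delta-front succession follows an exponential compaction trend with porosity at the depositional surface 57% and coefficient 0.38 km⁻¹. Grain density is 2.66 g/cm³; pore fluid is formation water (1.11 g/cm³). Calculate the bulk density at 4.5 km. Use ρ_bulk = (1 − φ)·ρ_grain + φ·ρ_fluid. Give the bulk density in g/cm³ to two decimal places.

Porosity at depth: φ = 0.57·exp(−0.38×4.5) = 0.57×0.1809 = 0.1031
Bulk density: ρ_b = (1−φ)ρ_g + φ·ρ_f = 0.8969×2.66 + 0.1031×1.11
       = 2.386 + 0.114 = 2.500 g/cm³

2.50 g/cm³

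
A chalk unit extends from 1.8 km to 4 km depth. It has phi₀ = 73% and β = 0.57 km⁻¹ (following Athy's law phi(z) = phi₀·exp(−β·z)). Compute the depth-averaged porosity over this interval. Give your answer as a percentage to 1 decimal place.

⟨phi⟩ = (1/(z₂−z₁)) ∫ phi₀ e^(−βz) dz = phi₀·(e^(−β·z₁) − e^(−β·z₂)) / (β·(z₂−z₁))
e^(−0.57×1.8) = 0.3584; e^(−0.57×4) = 0.1023
⟨phi⟩ = 0.73 × (0.3584 − 0.1023) / (0.57 × 2.2) = 0.73 × 0.2043 = 0.1491

14.9%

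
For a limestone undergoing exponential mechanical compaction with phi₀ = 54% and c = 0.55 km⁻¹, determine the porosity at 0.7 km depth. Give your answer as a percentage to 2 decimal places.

36.74%

phi = phi₀·exp(−c·Z) = 0.54 × exp(−0.55 × 0.7) = 0.54 × exp(−0.385)
  = 0.54 × 0.6805 = 0.3674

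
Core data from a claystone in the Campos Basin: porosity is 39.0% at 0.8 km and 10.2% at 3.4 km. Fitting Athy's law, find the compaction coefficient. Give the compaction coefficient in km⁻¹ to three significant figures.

0.516 km⁻¹

Athy: phi(z) = phi₀ e^(−cz) ⇒ phi₁/phi₂ = e^{c(z₂−z₁)} ⇒ c = ln(phi₁/phi₂)/(z₂−z₁)
c = ln(0.39/0.102) / (3.4 − 0.8) = ln(3.824) / 2.6 = 1.3412 / 2.6 = 0.5158 km⁻¹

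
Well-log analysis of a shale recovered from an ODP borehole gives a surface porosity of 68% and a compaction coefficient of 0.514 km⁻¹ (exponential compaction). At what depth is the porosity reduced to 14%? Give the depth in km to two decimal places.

3.07 km

Invert Athy's law: z = ln(φ₀/φ) / c
z = ln(0.68/0.14) / 0.514 = ln(4.857) / 0.514 = 1.5805 / 0.514 = 3.075 km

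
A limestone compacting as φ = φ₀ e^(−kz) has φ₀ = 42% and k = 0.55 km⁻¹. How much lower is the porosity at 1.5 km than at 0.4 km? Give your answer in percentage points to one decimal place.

15.3 percentage points

φ(0.4) = 0.42·e^(−0.55×0.4) = 0.3371
φ(1.5) = 0.42·e^(−0.55×1.5) = 0.1841
Δφ = 0.3371 − 0.1841 = 0.1530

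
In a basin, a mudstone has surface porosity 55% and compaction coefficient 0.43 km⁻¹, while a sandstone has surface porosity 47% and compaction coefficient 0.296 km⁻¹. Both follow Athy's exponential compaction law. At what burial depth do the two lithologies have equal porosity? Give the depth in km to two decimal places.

Set φ₀ₐ e^(−kₐd) = φ₀ᵦ e^(−kᵦd) ⇒ ln(φ₀ₐ/φ₀ᵦ) = (kₐ − kᵦ)·d
d = ln(0.55/0.47) / (0.43 − 0.296) = 0.1572 / 0.134 = 1.173 km

1.17 km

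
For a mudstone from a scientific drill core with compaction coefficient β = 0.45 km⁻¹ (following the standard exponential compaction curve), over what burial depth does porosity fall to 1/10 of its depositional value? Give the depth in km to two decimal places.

φ/φ₀ = 1/10 ⇒ exp(−β·z) = 1/10 ⇒ z = ln(10) / β
z = 2.3026 / 0.45 = 5.117 km

5.12 km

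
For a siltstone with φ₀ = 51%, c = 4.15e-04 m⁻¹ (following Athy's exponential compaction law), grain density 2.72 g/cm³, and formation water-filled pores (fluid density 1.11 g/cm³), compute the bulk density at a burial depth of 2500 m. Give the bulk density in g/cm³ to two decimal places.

2.43 g/cm³

Working in km (1 km = 1000 m; c in km⁻¹ = c in m⁻¹ × 1000):
Porosity at depth: φ = 0.51·exp(−0.415×2.5) = 0.51×0.3543 = 0.1807
Bulk density: ρ_b = (1−φ)ρ_g + φ·ρ_f = 0.8193×2.72 + 0.1807×1.11
       = 2.228 + 0.201 = 2.429 g/cm³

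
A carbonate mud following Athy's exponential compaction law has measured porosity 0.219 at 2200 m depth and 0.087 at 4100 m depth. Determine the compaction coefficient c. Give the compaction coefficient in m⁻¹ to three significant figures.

Working in km (1 km = 1000 m; c in km⁻¹ = c in m⁻¹ × 1000):
Athy: φ(z) = φ₀ e^(−cz) ⇒ φ₁/φ₂ = e^{c(z₂−z₁)} ⇒ c = ln(φ₁/φ₂)/(z₂−z₁)
c = ln(0.219/0.087) / (4.1 − 2.2) = ln(2.517) / 1.9 = 0.9232 / 1.9 = 0.4859 km⁻¹

0.000486 m⁻¹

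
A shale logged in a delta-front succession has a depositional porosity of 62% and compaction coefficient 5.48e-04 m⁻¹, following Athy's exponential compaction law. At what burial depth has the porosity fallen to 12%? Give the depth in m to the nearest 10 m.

3000 m

Working in km (1 km = 1000 m; k in km⁻¹ = k in m⁻¹ × 1000):
Invert Athy's law: Z = ln(φ₀/φ) / k
Z = ln(0.62/0.12) / 0.548 = ln(5.167) / 0.548 = 1.6422 / 0.548 = 2.997 km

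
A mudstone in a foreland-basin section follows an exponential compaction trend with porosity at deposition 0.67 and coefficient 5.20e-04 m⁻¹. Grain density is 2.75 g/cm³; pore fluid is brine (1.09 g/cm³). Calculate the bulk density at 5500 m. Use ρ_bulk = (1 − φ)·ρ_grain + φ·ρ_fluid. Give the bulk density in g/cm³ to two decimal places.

Working in km (1 km = 1000 m; β in km⁻¹ = β in m⁻¹ × 1000):
Porosity at depth: φ = 0.67·exp(−0.52×5.5) = 0.67×0.0573 = 0.0384
Bulk density: ρ_b = (1−φ)ρ_g + φ·ρ_f = 0.9616×2.75 + 0.0384×1.09
       = 2.644 + 0.042 = 2.686 g/cm³

2.69 g/cm³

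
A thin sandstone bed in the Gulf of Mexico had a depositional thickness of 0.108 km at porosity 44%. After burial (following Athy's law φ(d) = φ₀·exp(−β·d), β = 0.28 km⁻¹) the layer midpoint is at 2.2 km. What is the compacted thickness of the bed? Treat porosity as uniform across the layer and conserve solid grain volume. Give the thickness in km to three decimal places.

Porosity at 2.2 km: φ = 0.44·exp(−0.28×2.2) = 0.2376
Solid-volume conservation: h(1−φ) = h₀(1−φ₀) ⇒ h = h₀·(1−φ₀)/(1−φ)
h = 0.108 × (1 − 0.44)/(1 − 0.2376) = 0.108 × 0.7346 = 0.0793 km

0.079 km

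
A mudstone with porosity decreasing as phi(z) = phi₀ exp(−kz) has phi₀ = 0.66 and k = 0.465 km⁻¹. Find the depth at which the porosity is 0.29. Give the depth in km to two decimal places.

1.77 km

Invert Athy's law: z = ln(phi₀/phi) / k
z = ln(0.66/0.29) / 0.465 = ln(2.276) / 0.465 = 0.8224 / 0.465 = 1.769 km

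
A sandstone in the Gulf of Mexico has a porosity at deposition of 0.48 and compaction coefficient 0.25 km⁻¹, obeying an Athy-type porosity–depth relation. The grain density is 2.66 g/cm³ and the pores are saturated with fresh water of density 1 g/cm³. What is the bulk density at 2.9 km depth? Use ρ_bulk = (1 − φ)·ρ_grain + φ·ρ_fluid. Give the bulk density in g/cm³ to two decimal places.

Porosity at depth: n = 0.48·exp(−0.25×2.9) = 0.48×0.4843 = 0.2325
Bulk density: ρ_b = (1−n)ρ_g + n·ρ_f = 0.7675×2.66 + 0.2325×1
       = 2.042 + 0.232 = 2.274 g/cm³

2.27 g/cm³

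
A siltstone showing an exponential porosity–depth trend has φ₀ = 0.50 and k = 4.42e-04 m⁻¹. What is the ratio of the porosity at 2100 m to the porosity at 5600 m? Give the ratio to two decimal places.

Working in km (1 km = 1000 m; k in km⁻¹ = k in m⁻¹ × 1000):
φ(d₁)/φ(d₂) = e^(−k·d₁)/e^(−k·d₂) = e^{k(d₂−d₁)}
= exp(0.442 × 3.5) = exp(1.547) = 4.6974

4.70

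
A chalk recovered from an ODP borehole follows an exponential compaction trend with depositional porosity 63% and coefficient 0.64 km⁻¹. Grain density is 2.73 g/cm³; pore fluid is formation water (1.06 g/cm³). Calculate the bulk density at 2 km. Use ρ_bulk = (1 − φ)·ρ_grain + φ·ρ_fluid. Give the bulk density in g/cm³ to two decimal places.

Porosity at depth: n = 0.63·exp(−0.64×2) = 0.63×0.2780 = 0.1752
Bulk density: ρ_b = (1−n)ρ_g + n·ρ_f = 0.8248×2.73 + 0.1752×1.06
       = 2.252 + 0.186 = 2.437 g/cm³

2.44 g/cm³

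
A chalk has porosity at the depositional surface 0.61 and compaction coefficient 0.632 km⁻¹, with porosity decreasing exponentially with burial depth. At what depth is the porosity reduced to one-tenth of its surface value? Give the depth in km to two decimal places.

n/n₀ = 1/10 ⇒ exp(−β·d) = 1/10 ⇒ d = ln(10) / β
d = 2.3026 / 0.632 = 3.643 km

3.64 km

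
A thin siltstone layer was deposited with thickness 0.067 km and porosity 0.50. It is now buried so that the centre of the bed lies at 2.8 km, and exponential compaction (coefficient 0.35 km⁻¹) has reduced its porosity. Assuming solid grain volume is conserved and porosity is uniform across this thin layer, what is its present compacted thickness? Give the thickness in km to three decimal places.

Porosity at 2.8 km: n = 0.5·exp(−0.35×2.8) = 0.1877
Solid-volume conservation: h(1−n) = h₀(1−n₀) ⇒ h = h₀·(1−n₀)/(1−n)
h = 0.067 × (1 − 0.5)/(1 − 0.1877) = 0.067 × 0.6155 = 0.0412 km

0.041 km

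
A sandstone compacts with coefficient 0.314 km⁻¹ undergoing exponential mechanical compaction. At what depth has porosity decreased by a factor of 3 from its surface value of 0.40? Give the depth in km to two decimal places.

n/n₀ = 1/3 ⇒ exp(−β·Z) = 1/3 ⇒ Z = ln(3) / β
Z = 1.0986 / 0.314 = 3.499 km

3.50 km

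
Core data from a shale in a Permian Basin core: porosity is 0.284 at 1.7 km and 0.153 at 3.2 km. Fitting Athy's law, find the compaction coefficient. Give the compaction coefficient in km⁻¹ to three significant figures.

Athy: n(z) = n₀ e^(−cz) ⇒ n₁/n₂ = e^{c(z₂−z₁)} ⇒ c = ln(n₁/n₂)/(z₂−z₁)
c = ln(0.284/0.153) / (3.2 − 1.7) = ln(1.856) / 1.5 = 0.6185 / 1.5 = 0.4124 km⁻¹

0.412 km⁻¹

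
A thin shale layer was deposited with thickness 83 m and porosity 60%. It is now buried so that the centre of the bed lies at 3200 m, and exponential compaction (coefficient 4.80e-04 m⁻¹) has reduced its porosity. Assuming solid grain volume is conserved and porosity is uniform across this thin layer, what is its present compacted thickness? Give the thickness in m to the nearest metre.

38 m

Working in km (1 km = 1000 m; c in km⁻¹ = c in m⁻¹ × 1000):
Porosity at 3.2 km: phi = 0.6·exp(−0.48×3.2) = 0.1291
Solid-volume conservation: h(1−phi) = h₀(1−phi₀) ⇒ h = h₀·(1−phi₀)/(1−phi)
h = 0.083 × (1 − 0.6)/(1 − 0.1291) = 0.083 × 0.4593 = 0.0381 km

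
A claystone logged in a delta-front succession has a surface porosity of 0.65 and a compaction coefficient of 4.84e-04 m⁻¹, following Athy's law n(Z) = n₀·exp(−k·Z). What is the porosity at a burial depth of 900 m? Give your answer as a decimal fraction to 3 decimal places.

0.420

Working in km (1 km = 1000 m; k in km⁻¹ = k in m⁻¹ × 1000):
n = n₀·exp(−k·Z) = 0.65 × exp(−0.484 × 0.9) = 0.65 × exp(−0.4356)
  = 0.65 × 0.6469 = 0.4205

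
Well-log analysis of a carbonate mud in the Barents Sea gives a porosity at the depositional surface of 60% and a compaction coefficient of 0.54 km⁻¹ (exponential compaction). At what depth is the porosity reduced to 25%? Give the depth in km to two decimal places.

1.62 km

Invert Athy's law: d = ln(phi₀/phi) / k
d = ln(0.6/0.25) / 0.54 = ln(2.4) / 0.54 = 0.8755 / 0.54 = 1.621 km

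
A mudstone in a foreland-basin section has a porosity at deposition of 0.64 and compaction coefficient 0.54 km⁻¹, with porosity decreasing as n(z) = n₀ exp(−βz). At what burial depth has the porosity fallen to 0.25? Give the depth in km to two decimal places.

1.74 km

Invert Athy's law: z = ln(n₀/n) / β
z = ln(0.64/0.25) / 0.54 = ln(2.56) / 0.54 = 0.9400 / 0.54 = 1.741 km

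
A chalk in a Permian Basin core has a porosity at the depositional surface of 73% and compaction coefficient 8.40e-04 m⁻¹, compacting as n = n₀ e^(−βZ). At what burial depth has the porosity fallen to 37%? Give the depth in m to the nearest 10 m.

Working in km (1 km = 1000 m; β in km⁻¹ = β in m⁻¹ × 1000):
Invert Athy's law: Z = ln(n₀/n) / β
Z = ln(0.73/0.37) / 0.84 = ln(1.973) / 0.84 = 0.6795 / 0.84 = 0.809 km

810 m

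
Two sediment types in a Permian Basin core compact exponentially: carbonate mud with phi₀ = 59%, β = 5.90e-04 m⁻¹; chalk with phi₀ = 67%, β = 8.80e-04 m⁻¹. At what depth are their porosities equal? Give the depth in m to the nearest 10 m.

440 m

Working in km (1 km = 1000 m; β in km⁻¹ = β in m⁻¹ × 1000):
Set phi₀ₐ e^(−βₐz) = phi₀ᵦ e^(−βᵦz) ⇒ ln(phi₀ₐ/phi₀ᵦ) = (βₐ − βᵦ)·z
z = ln(0.59/0.67) / (0.59 − 0.88) = -0.1272 / -0.29 = 0.438 km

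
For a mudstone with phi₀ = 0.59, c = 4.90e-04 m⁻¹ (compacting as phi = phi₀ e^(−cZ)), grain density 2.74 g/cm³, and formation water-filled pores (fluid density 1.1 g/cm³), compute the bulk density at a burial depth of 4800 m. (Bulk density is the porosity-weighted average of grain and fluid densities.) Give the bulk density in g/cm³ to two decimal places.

Working in km (1 km = 1000 m; c in km⁻¹ = c in m⁻¹ × 1000):
Porosity at depth: phi = 0.59·exp(−0.49×4.8) = 0.59×0.0952 = 0.0562
Bulk density: ρ_b = (1−phi)ρ_g + phi·ρ_f = 0.9438×2.74 + 0.0562×1.1
       = 2.586 + 0.062 = 2.648 g/cm³

2.65 g/cm³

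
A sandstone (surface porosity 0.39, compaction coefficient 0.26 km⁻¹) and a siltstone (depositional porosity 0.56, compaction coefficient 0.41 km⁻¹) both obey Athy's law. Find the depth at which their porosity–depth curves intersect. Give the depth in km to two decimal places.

2.41 km

Set φ₀ₐ e^(−cₐZ) = φ₀ᵦ e^(−cᵦZ) ⇒ ln(φ₀ₐ/φ₀ᵦ) = (cₐ − cᵦ)·Z
Z = ln(0.39/0.56) / (0.26 − 0.41) = -0.3618 / -0.15 = 2.412 km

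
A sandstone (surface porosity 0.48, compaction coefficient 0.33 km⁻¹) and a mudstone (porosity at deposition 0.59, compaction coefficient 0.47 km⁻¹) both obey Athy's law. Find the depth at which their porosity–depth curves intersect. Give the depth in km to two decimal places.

Set phi₀ₐ e^(−βₐz) = phi₀ᵦ e^(−βᵦz) ⇒ ln(phi₀ₐ/phi₀ᵦ) = (βₐ − βᵦ)·z
z = ln(0.48/0.59) / (0.33 − 0.47) = -0.2063 / -0.14 = 1.474 km

1.47 km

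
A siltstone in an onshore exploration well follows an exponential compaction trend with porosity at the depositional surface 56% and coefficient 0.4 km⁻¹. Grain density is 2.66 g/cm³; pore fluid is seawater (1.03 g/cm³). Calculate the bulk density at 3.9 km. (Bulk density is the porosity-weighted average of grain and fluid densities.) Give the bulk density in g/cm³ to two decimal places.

Porosity at depth: n = 0.56·exp(−0.4×3.9) = 0.56×0.2101 = 0.1177
Bulk density: ρ_b = (1−n)ρ_g + n·ρ_f = 0.8823×2.66 + 0.1177×1.03
       = 2.347 + 0.121 = 2.468 g/cm³

2.47 g/cm³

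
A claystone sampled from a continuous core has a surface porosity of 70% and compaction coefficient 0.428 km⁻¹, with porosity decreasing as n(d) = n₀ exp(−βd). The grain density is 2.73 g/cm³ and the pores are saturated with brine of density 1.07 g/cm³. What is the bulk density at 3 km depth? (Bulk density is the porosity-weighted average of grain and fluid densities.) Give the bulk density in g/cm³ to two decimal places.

Porosity at depth: n = 0.7·exp(−0.428×3) = 0.7×0.2769 = 0.1938
Bulk density: ρ_b = (1−n)ρ_g + n·ρ_f = 0.8062×2.73 + 0.1938×1.07
       = 2.201 + 0.207 = 2.408 g/cm³

2.41 g/cm³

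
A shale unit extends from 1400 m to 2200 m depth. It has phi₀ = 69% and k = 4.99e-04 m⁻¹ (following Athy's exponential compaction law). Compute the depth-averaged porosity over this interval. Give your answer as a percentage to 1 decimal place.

Working in km (1 km = 1000 m; k in km⁻¹ = k in m⁻¹ × 1000):
⟨phi⟩ = (1/(d₂−d₁)) ∫ phi₀ e^(−kd) dd = phi₀·(e^(−k·d₁) − e^(−k·d₂)) / (k·(d₂−d₁))
e^(−0.499×1.4) = 0.4973; e^(−0.499×2.2) = 0.3336
⟨phi⟩ = 0.69 × (0.4973 − 0.3336) / (0.499 × 0.8) = 0.69 × 0.4100 = 0.2829

28.3%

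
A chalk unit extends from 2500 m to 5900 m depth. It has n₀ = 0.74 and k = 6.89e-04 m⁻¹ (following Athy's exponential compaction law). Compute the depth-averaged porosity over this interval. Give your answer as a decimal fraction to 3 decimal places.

0.051

Working in km (1 km = 1000 m; k in km⁻¹ = k in m⁻¹ × 1000):
⟨n⟩ = (1/(Z₂−Z₁)) ∫ n₀ e^(−kZ) dZ = n₀·(e^(−k·Z₁) − e^(−k·Z₂)) / (k·(Z₂−Z₁))
e^(−0.689×2.5) = 0.1786; e^(−0.689×5.9) = 0.0172
⟨n⟩ = 0.74 × (0.1786 − 0.0172) / (0.689 × 3.4) = 0.74 × 0.0689 = 0.0510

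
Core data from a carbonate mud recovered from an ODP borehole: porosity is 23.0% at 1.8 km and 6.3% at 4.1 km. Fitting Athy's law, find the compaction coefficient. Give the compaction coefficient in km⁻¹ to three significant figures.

0.563 km⁻¹

Athy: phi(z) = phi₀ e^(−kz) ⇒ phi₁/phi₂ = e^{k(z₂−z₁)} ⇒ k = ln(phi₁/phi₂)/(z₂−z₁)
k = ln(0.23/0.063) / (4.1 − 1.8) = ln(3.651) / 2.3 = 1.2949 / 2.3 = 0.563 km⁻¹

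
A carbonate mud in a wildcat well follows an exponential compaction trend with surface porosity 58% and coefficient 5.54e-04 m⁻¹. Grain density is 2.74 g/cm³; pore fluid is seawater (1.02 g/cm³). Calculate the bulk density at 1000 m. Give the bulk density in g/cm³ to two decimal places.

Working in km (1 km = 1000 m; c in km⁻¹ = c in m⁻¹ × 1000):
Porosity at depth: n = 0.58·exp(−0.554×1) = 0.58×0.5746 = 0.3333
Bulk density: ρ_b = (1−n)ρ_g + n·ρ_f = 0.6667×2.74 + 0.3333×1.02
       = 1.827 + 0.340 = 2.167 g/cm³

2.17 g/cm³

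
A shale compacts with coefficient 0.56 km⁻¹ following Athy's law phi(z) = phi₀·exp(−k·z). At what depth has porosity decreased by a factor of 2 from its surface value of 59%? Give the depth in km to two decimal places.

phi/phi₀ = 1/2 ⇒ exp(−k·z) = 1/2 ⇒ z = ln(2) / k
z = 0.6931 / 0.56 = 1.238 km

1.24 km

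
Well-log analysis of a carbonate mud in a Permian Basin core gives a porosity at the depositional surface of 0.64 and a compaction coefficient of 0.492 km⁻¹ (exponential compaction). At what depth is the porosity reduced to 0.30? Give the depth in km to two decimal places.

Invert Athy's law: z = ln(phi₀/phi) / k
z = ln(0.64/0.3) / 0.492 = ln(2.133) / 0.492 = 0.7577 / 0.492 = 1.540 km

1.54 km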